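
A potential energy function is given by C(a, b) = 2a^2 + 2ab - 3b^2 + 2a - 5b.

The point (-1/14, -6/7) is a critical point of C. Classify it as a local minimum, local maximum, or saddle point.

The Hessian of C is constant: H = [[4, 2], [2, -6]].
det(H) = 4·(-6) − 2² = -28.
Since det(H) < 0, H is indefinite and the critical point is a saddle point.

saddle point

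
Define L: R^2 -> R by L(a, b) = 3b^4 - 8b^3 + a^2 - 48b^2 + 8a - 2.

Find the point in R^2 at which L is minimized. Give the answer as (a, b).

(-4, 4)

L(a,b) separates as P(a) + Q(b) − 2, so its minimum is min P + min Q − 2.
P'(a) = 2a + 8 vanishes at a ∈ {-4}; Q'(b) = 12b(b - 4)(b + 2) vanishes at b ∈ {-2, 0, 4}.
Local minima of P (where P''>0): P(-4)=-16. Local minima of Q: Q(-2)=-80, Q(4)=-512.
So the global minimum of L is P(-4) + Q(4) − 2 = -16 − 512 − 2 = -530, attained at (-4, 4).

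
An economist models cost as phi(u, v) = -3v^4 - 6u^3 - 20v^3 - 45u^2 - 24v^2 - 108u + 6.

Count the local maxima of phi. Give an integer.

2

phi separates as a function of u plus a function of v, so ∇phi=0 decouples.
∂phi/∂u = -18(u + 2)(u + 3) = 0 at u ∈ {-3, -2}; ∂phi/∂v = -12v(v + 1)(v + 4) = 0 at v ∈ {-4, -1, 0}.
The Hessian is diagonal: diag(phi_uu, phi_vv). Second derivatives: phi_uu(-3)=18, phi_uu(-2)=-18; phi_vv(-4)=-144, phi_vv(-1)=36, phi_vv(0)=-48.
Local maxima occur where both diagonal entries negative: (-2, -4), (-2, 0). Count: 2.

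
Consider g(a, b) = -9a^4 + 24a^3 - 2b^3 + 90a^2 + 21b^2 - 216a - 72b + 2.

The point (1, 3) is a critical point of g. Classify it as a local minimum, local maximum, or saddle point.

The mixed partial ∂²g/∂a∂b is 0, so the Hessian at any point is diag(g_aa, g_bb) = diag(36(-3a^2 + 4a + 5), 6(-2b + 7)).
At (1, 3): H = diag(216, 6).
Both eigenvalues are positive, so H is positive definite: a local minimum.

local minimum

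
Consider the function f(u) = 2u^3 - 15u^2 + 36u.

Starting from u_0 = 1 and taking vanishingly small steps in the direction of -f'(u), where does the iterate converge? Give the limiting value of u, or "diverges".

diverges

f'(u) = 6(u - 3)(u - 2), so f'(1) = 12.
Gradient descent moves in the -f' direction, i.e. u is decreasing.
There is no critical point below u=1, and f' keeps the same sign, so the iterate runs off to −∞.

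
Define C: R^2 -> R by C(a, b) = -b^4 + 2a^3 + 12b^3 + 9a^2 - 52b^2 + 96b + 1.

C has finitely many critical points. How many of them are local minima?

1

C separates as a function of a plus a function of b, so ∇C=0 decouples.
∂C/∂a = 6a(a + 3) = 0 at a ∈ {-3, 0}; ∂C/∂b = -4(b - 4)(b - 3)(b - 2) = 0 at b ∈ {2, 3, 4}.
The Hessian is diagonal: diag(C_aa, C_bb). Second derivatives: C_aa(-3)=-18, C_aa(0)=18; C_bb(2)=-8, C_bb(3)=4, C_bb(4)=-8.
Local minima occur where both diagonal entries positive: (0, 3). Count: 1.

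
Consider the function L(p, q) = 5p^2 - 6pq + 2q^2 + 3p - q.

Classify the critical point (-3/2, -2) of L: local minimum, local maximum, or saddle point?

local minimum

The Hessian of L is constant: H = [[10, -6], [-6, 4]].
det(H) = 10·4 − (-6)² = 4.
det(H) > 0 and tr(H) = 14 > 0, so H is positive definite and the point is a local minimum.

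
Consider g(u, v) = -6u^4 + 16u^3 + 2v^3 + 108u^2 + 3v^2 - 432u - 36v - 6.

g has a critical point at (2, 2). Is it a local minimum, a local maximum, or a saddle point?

local minimum

The mixed partial ∂²g/∂u∂v is 0, so the Hessian at any point is diag(g_uu, g_vv) = diag(24(-3u^2 + 4u + 9), 6(2v + 1)).
At (2, 2): H = diag(120, 30).
Both eigenvalues are positive, so H is positive definite: a local minimum.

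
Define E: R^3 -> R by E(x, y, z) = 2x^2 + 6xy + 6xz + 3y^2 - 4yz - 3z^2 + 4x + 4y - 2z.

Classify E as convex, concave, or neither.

E is quadratic, so its Hessian is the constant matrix H = [[4, 6, 6], [6, 6, -4], [6, -4, -6]].
Leading principal minors: 4, -12, -496.
Neither pattern holds ⇒ H is indefinite ⇒ neither convex nor concave.

neither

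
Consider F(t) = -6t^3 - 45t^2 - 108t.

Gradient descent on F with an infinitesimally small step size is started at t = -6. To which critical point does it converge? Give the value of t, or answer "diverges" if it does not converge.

F'(t) = -18(t + 2)(t + 3), so F'(-6) = -216.
Gradient descent moves in the -F' direction, i.e. t is increasing.
The nearest critical point in that direction is t = -3, where F'' = 18 > 0 (a local minimum). The iterate converges there.

-3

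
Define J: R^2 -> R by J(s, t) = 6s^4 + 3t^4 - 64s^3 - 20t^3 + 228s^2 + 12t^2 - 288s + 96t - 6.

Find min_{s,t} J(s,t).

-185

J(s,t) separates as P(s) + Q(t) − 6, so its minimum is min P + min Q − 6.
P'(s) = 24(s - 4)(s - 3)(s - 1) vanishes at s ∈ {1, 3, 4}; Q'(t) = 12(t - 4)(t - 2)(t + 1) vanishes at t ∈ {-1, 2, 4}.
Local minima of P (where P''>0): P(1)=-118, P(4)=-64. Local minima of Q: Q(-1)=-61, Q(4)=64.
So the global minimum of J is P(1) + Q(-1) − 6 = -118 − 61 − 6 = -185, attained at (1, -1).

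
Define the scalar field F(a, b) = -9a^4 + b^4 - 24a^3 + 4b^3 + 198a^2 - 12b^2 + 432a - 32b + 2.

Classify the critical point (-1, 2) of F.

The mixed partial ∂²F/∂a∂b is 0, so the Hessian at any point is diag(F_aa, F_bb) = diag(36(-3a^2 - 4a + 11), 12(b^2 + 2b - 2)).
At (-1, 2): H = diag(432, 72).
Both eigenvalues are positive, so H is positive definite: a local minimum.

local minimum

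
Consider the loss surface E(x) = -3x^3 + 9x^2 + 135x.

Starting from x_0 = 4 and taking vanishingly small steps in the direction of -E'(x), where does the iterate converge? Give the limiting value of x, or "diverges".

E'(x) = -9(x - 5)(x + 3), so E'(4) = 63.
Gradient descent moves in the -E' direction, i.e. x is decreasing.
The nearest critical point in that direction is x = -3, where E'' = 72 > 0 (a local minimum). The iterate converges there.

-3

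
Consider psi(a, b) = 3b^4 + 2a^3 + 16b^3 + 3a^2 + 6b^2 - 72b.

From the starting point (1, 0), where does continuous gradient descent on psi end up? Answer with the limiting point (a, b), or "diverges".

psi is separable, so gradient descent decouples: a follows -∂psi/∂a, b follows -∂psi/∂b.
∂psi/∂a = 6a(a + 1); at a=1 this is 12, so a decreases.
∂psi/∂b = 12(b - 1)(b + 2)(b + 3); at b=0 this is -72, so b increases.
a converges to its nearest critical value 0 (a local min of the a-part); b converges to 1. The iterate converges to (0, 1).

(0, 1)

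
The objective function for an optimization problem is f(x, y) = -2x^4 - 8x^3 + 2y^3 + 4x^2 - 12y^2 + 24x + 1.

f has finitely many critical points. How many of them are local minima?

1

f separates as a function of x plus a function of y, so ∇f=0 decouples.
∂f/∂x = -8(x - 1)(x + 1)(x + 3) = 0 at x ∈ {-3, -1, 1}; ∂f/∂y = 6y(y - 4) = 0 at y ∈ {0, 4}.
The Hessian is diagonal: diag(f_xx, f_yy). Second derivatives: f_xx(-3)=-64, f_xx(-1)=32, f_xx(1)=-64; f_yy(0)=-24, f_yy(4)=24.
Local minima occur where both diagonal entries positive: (-1, 4). Count: 1.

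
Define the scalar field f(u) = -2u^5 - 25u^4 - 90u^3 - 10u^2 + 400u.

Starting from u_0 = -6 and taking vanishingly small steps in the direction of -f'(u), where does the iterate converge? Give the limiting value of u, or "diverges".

-5

f'(u) = -10(u - 1)(u + 2)(u + 4)(u + 5), so f'(-6) = -560.
Gradient descent moves in the -f' direction, i.e. u is increasing.
The nearest critical point in that direction is u = -5, where f'' = 180 > 0 (a local minimum). The iterate converges there.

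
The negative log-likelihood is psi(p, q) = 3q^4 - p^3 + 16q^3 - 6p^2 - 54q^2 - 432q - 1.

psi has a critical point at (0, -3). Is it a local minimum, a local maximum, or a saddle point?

local maximum

The mixed partial ∂²psi/∂p∂q is 0, so the Hessian at any point is diag(psi_pp, psi_qq) = diag(-6(p + 2), 12(3q^2 + 8q - 9)).
At (0, -3): H = diag(-12, -72).
Both eigenvalues are negative, so H is negative definite: a local maximum.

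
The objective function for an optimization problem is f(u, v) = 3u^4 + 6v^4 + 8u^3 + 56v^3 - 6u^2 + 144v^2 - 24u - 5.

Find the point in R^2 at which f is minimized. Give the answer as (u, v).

f(u,v) separates as P(u) + Q(v) − 5, so its minimum is min P + min Q − 5.
P'(u) = 12(u - 1)(u + 1)(u + 2) vanishes at u ∈ {-2, -1, 1}; Q'(v) = 24v(v + 3)(v + 4) vanishes at v ∈ {-4, -3, 0}.
Local minima of P (where P''>0): P(-2)=8, P(1)=-19. Local minima of Q: Q(-4)=256, Q(0)=0.
So the global minimum of f is P(1) + Q(0) − 5 = -19 + 0 − 5 = -24, attained at (1, 0).

(1, 0)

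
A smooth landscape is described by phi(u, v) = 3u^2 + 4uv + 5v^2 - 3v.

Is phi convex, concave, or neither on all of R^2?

convex

phi is quadratic, so its Hessian is the constant matrix H = [[6, 4], [4, 10]].
det(H) = 44, tr(H) = 16.
det(H) > 0 and tr(H) > 0, so H is positive definite everywhere: convex.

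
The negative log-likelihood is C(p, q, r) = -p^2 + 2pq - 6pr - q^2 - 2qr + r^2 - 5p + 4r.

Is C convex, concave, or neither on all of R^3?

C is quadratic, so its Hessian is the constant matrix H = [[-2, 2, -6], [2, -2, -2], [-6, -2, 2]].
Leading principal minors: -2, 0, 128.
Neither pattern holds ⇒ H is indefinite ⇒ neither convex nor concave.

neither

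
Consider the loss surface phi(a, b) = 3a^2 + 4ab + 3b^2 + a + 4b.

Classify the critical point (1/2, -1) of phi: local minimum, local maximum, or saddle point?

local minimum

The Hessian of phi is constant: H = [[6, 4], [4, 6]].
det(H) = 6·6 − 4² = 20.
det(H) > 0 and tr(H) = 12 > 0, so H is positive definite and the point is a local minimum.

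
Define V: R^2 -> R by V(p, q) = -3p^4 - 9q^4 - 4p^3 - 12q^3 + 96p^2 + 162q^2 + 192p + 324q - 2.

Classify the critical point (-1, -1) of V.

local minimum

The mixed partial ∂²V/∂p∂q is 0, so the Hessian at any point is diag(V_pp, V_qq) = diag(12(-3p^2 - 2p + 16), 36(-3q^2 - 2q + 9)).
At (-1, -1): H = diag(180, 288).
Both eigenvalues are positive, so H is positive definite: a local minimum.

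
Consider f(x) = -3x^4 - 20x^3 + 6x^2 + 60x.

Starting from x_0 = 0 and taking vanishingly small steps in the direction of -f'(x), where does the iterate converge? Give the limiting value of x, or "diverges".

-1

f'(x) = -12(x - 1)(x + 1)(x + 5), so f'(0) = 60.
Gradient descent moves in the -f' direction, i.e. x is decreasing.
The nearest critical point in that direction is x = -1, where f'' = 96 > 0 (a local minimum). The iterate converges there.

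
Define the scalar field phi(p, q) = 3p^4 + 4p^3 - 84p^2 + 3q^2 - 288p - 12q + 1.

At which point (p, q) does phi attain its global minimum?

phi(p,q) separates as A(p) + B(q) + 1, so its minimum is min A + min B + 1.
A'(p) = 12(p - 4)(p + 2)(p + 3) vanishes at p ∈ {-3, -2, 4}; B'(q) = 6q - 12 vanishes at q ∈ {2}.
Local minima of A (where A''>0): A(-3)=243, A(4)=-1472. Local minima of B: B(2)=-12.
So the global minimum of phi is A(4) + B(2) + 1 = -1472 − 12 + 1 = -1483, attained at (4, 2).

(4, 2)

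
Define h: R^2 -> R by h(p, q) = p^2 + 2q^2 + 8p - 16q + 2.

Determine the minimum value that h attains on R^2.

-46

h(p,q) separates as A(p) + B(q) + 2, so its minimum is min A + min B + 2.
A'(p) = 2p + 8 vanishes at p ∈ {-4}; B'(q) = 4q - 16 vanishes at q ∈ {4}.
Local minima of A (where A''>0): A(-4)=-16. Local minima of B: B(4)=-32.
So the global minimum of h is A(-4) + B(4) + 2 = -16 − 32 + 2 = -46, attained at (-4, 4).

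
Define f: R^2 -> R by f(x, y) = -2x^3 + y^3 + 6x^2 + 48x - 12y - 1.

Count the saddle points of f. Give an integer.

f separates as a function of x plus a function of y, so ∇f=0 decouples.
∂f/∂x = -6(x - 4)(x + 2) = 0 at x ∈ {-2, 4}; ∂f/∂y = 3(y - 2)(y + 2) = 0 at y ∈ {-2, 2}.
The Hessian is diagonal: diag(f_xx, f_yy). Second derivatives: f_xx(-2)=36, f_xx(4)=-36; f_yy(-2)=-12, f_yy(2)=12.
Saddle points occur where the two diagonal entries have opposite signs: (-2, -2), (4, 2). Count: 2.

2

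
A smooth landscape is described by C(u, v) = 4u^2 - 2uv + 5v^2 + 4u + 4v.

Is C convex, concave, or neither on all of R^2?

C is quadratic, so its Hessian is the constant matrix H = [[8, -2], [-2, 10]].
det(H) = 76, tr(H) = 18.
det(H) > 0 and tr(H) > 0, so H is positive definite everywhere: convex.

convex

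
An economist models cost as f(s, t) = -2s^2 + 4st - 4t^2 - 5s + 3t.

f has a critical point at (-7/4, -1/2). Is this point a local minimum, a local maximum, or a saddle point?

local maximum

The Hessian of f is constant: H = [[-4, 4], [4, -8]].
det(H) = (-4)·(-8) − 4² = 16.
det(H) > 0 and tr(H) = -12 < 0, so H is negative definite and the point is a local maximum.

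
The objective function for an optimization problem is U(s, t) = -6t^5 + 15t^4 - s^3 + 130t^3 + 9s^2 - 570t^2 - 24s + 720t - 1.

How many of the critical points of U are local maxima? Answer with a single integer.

U separates as a function of s plus a function of t, so ∇U=0 decouples.
∂U/∂s = -3(s - 4)(s - 2) = 0 at s ∈ {2, 4}; ∂U/∂t = -30(t - 3)(t - 2)(t - 1)(t + 4) = 0 at t ∈ {-4, 1, 2, 3}.
The Hessian is diagonal: diag(U_ss, U_tt). Second derivatives: U_ss(2)=6, U_ss(4)=-6; U_tt(-4)=6300, U_tt(1)=-300, U_tt(2)=180, U_tt(3)=-420.
Local maxima occur where both diagonal entries negative: (4, 1), (4, 3). Count: 2.

2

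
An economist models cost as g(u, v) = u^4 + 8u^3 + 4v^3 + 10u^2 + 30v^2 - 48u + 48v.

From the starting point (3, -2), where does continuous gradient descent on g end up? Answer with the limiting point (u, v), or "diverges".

(1, -1)

g is separable, so gradient descent decouples: u follows -∂g/∂u, v follows -∂g/∂v.
∂g/∂u = 4(u - 1)(u + 3)(u + 4); at u=3 this is 336, so u decreases.
∂g/∂v = 12(v + 1)(v + 4); at v=-2 this is -24, so v increases.
u converges to its nearest critical value 1 (a local min of the u-part); v converges to -1. The iterate converges to (1, -1).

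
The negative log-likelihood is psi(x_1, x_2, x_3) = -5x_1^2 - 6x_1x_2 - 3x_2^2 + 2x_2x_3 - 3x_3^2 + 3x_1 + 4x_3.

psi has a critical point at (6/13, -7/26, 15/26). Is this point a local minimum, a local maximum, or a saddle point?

local maximum

The Hessian is constant: H = [[-10, -6, 0], [-6, -6, 2], [0, 2, -6]].
Leading principal minors: Δ₁ = -10, Δ₂ = 24, Δ₃ = -104.
The minors alternate sign starting negative (−, +, −), so H is negative definite: a local maximum.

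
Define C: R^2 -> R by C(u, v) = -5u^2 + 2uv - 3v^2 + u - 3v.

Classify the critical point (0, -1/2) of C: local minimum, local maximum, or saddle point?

local maximum

The Hessian of C is constant: H = [[-10, 2], [2, -6]].
det(H) = (-10)·(-6) − 2² = 56.
det(H) > 0 and tr(H) = -16 < 0, so H is negative definite and the point is a local maximum.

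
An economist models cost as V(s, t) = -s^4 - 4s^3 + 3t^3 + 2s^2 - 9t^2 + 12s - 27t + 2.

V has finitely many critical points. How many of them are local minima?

V separates as a function of s plus a function of t, so ∇V=0 decouples.
∂V/∂s = -4(s - 1)(s + 1)(s + 3) = 0 at s ∈ {-3, -1, 1}; ∂V/∂t = 9(t - 3)(t + 1) = 0 at t ∈ {-1, 3}.
The Hessian is diagonal: diag(V_ss, V_tt). Second derivatives: V_ss(-3)=-32, V_ss(-1)=16, V_ss(1)=-32; V_tt(-1)=-36, V_tt(3)=36.
Local minima occur where both diagonal entries positive: (-1, 3). Count: 1.

1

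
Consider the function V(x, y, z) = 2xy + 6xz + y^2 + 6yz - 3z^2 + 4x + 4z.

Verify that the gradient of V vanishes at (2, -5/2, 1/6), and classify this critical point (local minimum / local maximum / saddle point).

∇V = (2y + 6z + 4, 2x + 2y + 6z, 6x + 6y - 6z + 4); substituting (2, -5/2, 1/6) gives ∇V = (0, 0, 0), so (2, -5/2, 1/6) is indeed a critical point.
The Hessian is constant: H = [[0, 2, 6], [2, 2, 6], [6, 6, -6]].
Leading principal minors: Δ₁ = 0, Δ₂ = -4, Δ₃ = 96.
The minors fit neither the all-positive nor the alternating-sign pattern, so H is indefinite: a saddle point.

saddle point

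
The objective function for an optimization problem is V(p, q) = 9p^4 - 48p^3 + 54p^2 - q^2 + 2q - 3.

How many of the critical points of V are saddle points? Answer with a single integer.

V separates as a function of p plus a function of q, so ∇V=0 decouples.
∂V/∂p = 36p(p - 3)(p - 1) = 0 at p ∈ {0, 1, 3}; ∂V/∂q = -2(q - 1) = 0 at q ∈ {1}.
The Hessian is diagonal: diag(V_pp, V_qq). Second derivatives: V_pp(0)=108, V_pp(1)=-72, V_pp(3)=216; V_qq(1)=-2.
Saddle points occur where the two diagonal entries have opposite signs: (0, 1), (3, 1). Count: 2.

2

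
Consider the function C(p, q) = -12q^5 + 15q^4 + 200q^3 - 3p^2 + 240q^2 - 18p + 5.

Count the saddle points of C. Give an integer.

2

C separates as a function of p plus a function of q, so ∇C=0 decouples.
∂C/∂p = -6(p + 3) = 0 at p ∈ {-3}; ∂C/∂q = -60q(q - 4)(q + 1)(q + 2) = 0 at q ∈ {-2, -1, 0, 4}.
The Hessian is diagonal: diag(C_pp, C_qq). Second derivatives: C_pp(-3)=-6; C_qq(-2)=720, C_qq(-1)=-300, C_qq(0)=480, C_qq(4)=-7200.
Saddle points occur where the two diagonal entries have opposite signs: (-3, -2), (-3, 0). Count: 2.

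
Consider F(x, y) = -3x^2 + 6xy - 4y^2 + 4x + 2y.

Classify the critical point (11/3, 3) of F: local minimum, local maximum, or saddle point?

The Hessian of F is constant: H = [[-6, 6], [6, -8]].
det(H) = (-6)·(-8) − 6² = 12.
det(H) > 0 and tr(H) = -14 < 0, so H is negative definite and the point is a local maximum.

local maximum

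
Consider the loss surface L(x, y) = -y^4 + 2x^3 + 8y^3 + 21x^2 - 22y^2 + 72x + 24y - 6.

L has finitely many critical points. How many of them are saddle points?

L separates as a function of x plus a function of y, so ∇L=0 decouples.
∂L/∂x = 6(x + 3)(x + 4) = 0 at x ∈ {-4, -3}; ∂L/∂y = -4(y - 3)(y - 2)(y - 1) = 0 at y ∈ {1, 2, 3}.
The Hessian is diagonal: diag(L_xx, L_yy). Second derivatives: L_xx(-4)=-6, L_xx(-3)=6; L_yy(1)=-8, L_yy(2)=4, L_yy(3)=-8.
Saddle points occur where the two diagonal entries have opposite signs: (-4, 2), (-3, 1), (-3, 3). Count: 3.

3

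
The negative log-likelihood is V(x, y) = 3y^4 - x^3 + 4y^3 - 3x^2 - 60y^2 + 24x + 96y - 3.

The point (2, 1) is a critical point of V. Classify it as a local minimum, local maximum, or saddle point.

The mixed partial ∂²V/∂x∂y is 0, so the Hessian at any point is diag(V_xx, V_yy) = diag(-6(x + 1), 12(3y^2 + 2y - 10)).
At (2, 1): H = diag(-18, -60).
Both eigenvalues are negative, so H is negative definite: a local maximum.

local maximum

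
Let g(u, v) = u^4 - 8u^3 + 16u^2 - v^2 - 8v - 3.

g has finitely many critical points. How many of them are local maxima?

g separates as a function of u plus a function of v, so ∇g=0 decouples.
∂g/∂u = 4u(u - 4)(u - 2) = 0 at u ∈ {0, 2, 4}; ∂g/∂v = -2(v + 4) = 0 at v ∈ {-4}.
The Hessian is diagonal: diag(g_uu, g_vv). Second derivatives: g_uu(0)=32, g_uu(2)=-16, g_uu(4)=32; g_vv(-4)=-2.
Local maxima occur where both diagonal entries negative: (2, -4). Count: 1.

1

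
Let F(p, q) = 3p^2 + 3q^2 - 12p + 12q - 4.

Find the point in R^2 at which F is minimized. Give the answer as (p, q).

(2, -2)

F(p,q) separates as A(p) + B(q) − 4, so its minimum is min A + min B − 4.
A'(p) = 6p - 12 vanishes at p ∈ {2}; B'(q) = 6q + 12 vanishes at q ∈ {-2}.
Local minima of A (where A''>0): A(2)=-12. Local minima of B: B(-2)=-12.
So the global minimum of F is A(2) + B(-2) − 4 = -12 − 12 − 4 = -28, attained at (2, -2).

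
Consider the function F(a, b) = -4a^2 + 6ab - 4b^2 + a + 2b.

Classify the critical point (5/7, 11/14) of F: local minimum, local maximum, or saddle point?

local maximum

The Hessian of F is constant: H = [[-8, 6], [6, -8]].
det(H) = (-8)·(-8) − 6² = 28.
det(H) > 0 and tr(H) = -16 < 0, so H is negative definite and the point is a local maximum.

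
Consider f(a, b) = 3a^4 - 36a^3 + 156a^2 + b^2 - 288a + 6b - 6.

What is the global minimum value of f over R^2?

-207

f(a,b) separates as P(a) + Q(b) − 6, so its minimum is min P + min Q − 6.
P'(a) = 12(a - 4)(a - 3)(a - 2) vanishes at a ∈ {2, 3, 4}; Q'(b) = 2b + 6 vanishes at b ∈ {-3}.
Local minima of P (where P''>0): P(2)=-192, P(4)=-192. Local minima of Q: Q(-3)=-9.
So the global minimum of f is P(2) + Q(-3) − 6 = -192 − 9 − 6 = -207, attained at (2, -3).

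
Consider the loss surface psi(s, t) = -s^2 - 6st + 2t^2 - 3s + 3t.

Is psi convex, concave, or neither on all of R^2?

psi is quadratic, so its Hessian is the constant matrix H = [[-2, -6], [-6, 4]].
det(H) = -44, tr(H) = 2.
det(H) < 0, so H is indefinite: neither convex nor concave.

neither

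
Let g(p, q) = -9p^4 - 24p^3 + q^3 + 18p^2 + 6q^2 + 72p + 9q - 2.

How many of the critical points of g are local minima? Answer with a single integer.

g separates as a function of p plus a function of q, so ∇g=0 decouples.
∂g/∂p = -36(p - 1)(p + 1)(p + 2) = 0 at p ∈ {-2, -1, 1}; ∂g/∂q = 3(q + 1)(q + 3) = 0 at q ∈ {-3, -1}.
The Hessian is diagonal: diag(g_pp, g_qq). Second derivatives: g_pp(-2)=-108, g_pp(-1)=72, g_pp(1)=-216; g_qq(-3)=-6, g_qq(-1)=6.
Local minima occur where both diagonal entries positive: (-1, -1). Count: 1.

1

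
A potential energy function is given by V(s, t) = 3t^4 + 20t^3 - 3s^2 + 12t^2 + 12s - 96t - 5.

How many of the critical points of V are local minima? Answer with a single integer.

V separates as a function of s plus a function of t, so ∇V=0 decouples.
∂V/∂s = -6(s - 2) = 0 at s ∈ {2}; ∂V/∂t = 12(t - 1)(t + 2)(t + 4) = 0 at t ∈ {-4, -2, 1}.
The Hessian is diagonal: diag(V_ss, V_tt). Second derivatives: V_ss(2)=-6; V_tt(-4)=120, V_tt(-2)=-72, V_tt(1)=180.
Local minima occur where both diagonal entries positive: none. Count: 0.

0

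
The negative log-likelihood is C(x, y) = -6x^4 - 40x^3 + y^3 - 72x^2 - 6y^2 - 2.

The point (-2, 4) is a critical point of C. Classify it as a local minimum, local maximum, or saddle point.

local minimum

The mixed partial ∂²C/∂x∂y is 0, so the Hessian at any point is diag(C_xx, C_yy) = diag(-24(3x^2 + 10x + 6), 6(y - 2)).
At (-2, 4): H = diag(48, 12).
Both eigenvalues are positive, so H is positive definite: a local minimum.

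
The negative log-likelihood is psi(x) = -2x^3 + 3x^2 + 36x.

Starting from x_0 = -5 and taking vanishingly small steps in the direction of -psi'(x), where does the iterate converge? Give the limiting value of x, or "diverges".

psi'(x) = -6(x - 3)(x + 2), so psi'(-5) = -144.
Gradient descent moves in the -psi' direction, i.e. x is increasing.
The nearest critical point in that direction is x = -2, where psi'' = 30 > 0 (a local minimum). The iterate converges there.

-2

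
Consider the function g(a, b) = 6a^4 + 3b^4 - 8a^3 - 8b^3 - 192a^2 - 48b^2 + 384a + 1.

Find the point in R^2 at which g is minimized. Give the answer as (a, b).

(-4, 4)

g(a,b) separates as P(a) + Q(b) + 1, so its minimum is min P + min Q + 1.
P'(a) = 24(a - 4)(a - 1)(a + 4) vanishes at a ∈ {-4, 1, 4}; Q'(b) = 12b(b - 4)(b + 2) vanishes at b ∈ {-2, 0, 4}.
Local minima of P (where P''>0): P(-4)=-2560, P(4)=-512. Local minima of Q: Q(-2)=-80, Q(4)=-512.
So the global minimum of g is P(-4) + Q(4) + 1 = -2560 − 512 + 1 = -3071, attained at (-4, 4).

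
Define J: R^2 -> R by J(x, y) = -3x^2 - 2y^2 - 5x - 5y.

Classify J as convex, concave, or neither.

J is quadratic, so its Hessian is the constant matrix H = [[-6, 0], [0, -4]].
det(H) = 24, tr(H) = -10.
det(H) > 0 and tr(H) < 0, so H is negative definite everywhere: concave.

concave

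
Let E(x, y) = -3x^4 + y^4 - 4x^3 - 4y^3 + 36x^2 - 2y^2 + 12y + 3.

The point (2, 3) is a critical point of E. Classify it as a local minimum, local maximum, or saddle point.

saddle point

The mixed partial ∂²E/∂x∂y is 0, so the Hessian at any point is diag(E_xx, E_yy) = diag(12(-3x^2 - 2x + 6), 4(3y^2 - 6y - 1)).
At (2, 3): H = diag(-120, 32).
The eigenvalues have opposite signs, so H is indefinite: a saddle point.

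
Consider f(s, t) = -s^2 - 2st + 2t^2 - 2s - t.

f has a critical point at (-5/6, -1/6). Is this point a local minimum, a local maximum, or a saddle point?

The Hessian of f is constant: H = [[-2, -2], [-2, 4]].
det(H) = (-2)·4 − (-2)² = -12.
Since det(H) < 0, H is indefinite and the critical point is a saddle point.

saddle point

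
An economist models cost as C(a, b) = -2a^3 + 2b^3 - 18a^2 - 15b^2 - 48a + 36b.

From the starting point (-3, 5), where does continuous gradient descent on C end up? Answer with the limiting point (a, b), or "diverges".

(-4, 3)

C is separable, so gradient descent decouples: a follows -∂C/∂a, b follows -∂C/∂b.
∂C/∂a = -6(a + 2)(a + 4); at a=-3 this is 6, so a decreases.
∂C/∂b = 6(b - 3)(b - 2); at b=5 this is 36, so b decreases.
a converges to its nearest critical value -4 (a local min of the a-part); b converges to 3. The iterate converges to (-4, 3).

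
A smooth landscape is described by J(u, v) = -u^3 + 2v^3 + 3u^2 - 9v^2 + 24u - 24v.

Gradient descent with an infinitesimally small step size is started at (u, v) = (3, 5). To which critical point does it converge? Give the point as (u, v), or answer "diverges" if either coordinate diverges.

(-2, 4)

J is separable, so gradient descent decouples: u follows -∂J/∂u, v follows -∂J/∂v.
∂J/∂u = -3(u - 4)(u + 2); at u=3 this is 15, so u decreases.
∂J/∂v = 6(v - 4)(v + 1); at v=5 this is 36, so v decreases.
u converges to its nearest critical value -2 (a local min of the u-part); v converges to 4. The iterate converges to (-2, 4).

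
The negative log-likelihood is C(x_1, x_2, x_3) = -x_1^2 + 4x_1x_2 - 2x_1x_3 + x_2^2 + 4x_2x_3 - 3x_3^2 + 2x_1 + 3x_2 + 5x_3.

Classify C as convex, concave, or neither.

C is quadratic, so its Hessian is the constant matrix H = [[-2, 4, -2], [4, 2, 4], [-2, 4, -6]].
Leading principal minors: -2, -20, 80.
Neither pattern holds ⇒ H is indefinite ⇒ neither convex nor concave.

neither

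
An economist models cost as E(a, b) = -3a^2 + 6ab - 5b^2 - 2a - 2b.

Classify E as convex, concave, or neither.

concave

E is quadratic, so its Hessian is the constant matrix H = [[-6, 6], [6, -10]].
det(H) = 24, tr(H) = -16.
det(H) > 0 and tr(H) < 0, so H is negative definite everywhere: concave.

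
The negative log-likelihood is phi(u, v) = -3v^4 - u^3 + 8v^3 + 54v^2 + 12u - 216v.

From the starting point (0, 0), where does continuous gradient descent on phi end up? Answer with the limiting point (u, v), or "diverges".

phi is separable, so gradient descent decouples: u follows -∂phi/∂u, v follows -∂phi/∂v.
∂phi/∂u = -3(u - 2)(u + 2); at u=0 this is 12, so u decreases.
∂phi/∂v = -12(v - 3)(v - 2)(v + 3); at v=0 this is -216, so v increases.
u converges to its nearest critical value -2 (a local min of the u-part); v converges to 2. The iterate converges to (-2, 2).

(-2, 2)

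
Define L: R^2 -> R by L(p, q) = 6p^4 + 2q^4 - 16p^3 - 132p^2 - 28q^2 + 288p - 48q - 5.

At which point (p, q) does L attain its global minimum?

L(p,q) separates as A(p) + B(q) − 5, so its minimum is min A + min B − 5.
A'(p) = 24(p - 4)(p - 1)(p + 3) vanishes at p ∈ {-3, 1, 4}; B'(q) = 8(q - 3)(q + 1)(q + 2) vanishes at q ∈ {-2, -1, 3}.
Local minima of A (where A''>0): A(-3)=-1134, A(4)=-448. Local minima of B: B(-2)=16, B(3)=-234.
So the global minimum of L is A(-3) + B(3) − 5 = -1134 − 234 − 5 = -1373, attained at (-3, 3).

(-3, 3)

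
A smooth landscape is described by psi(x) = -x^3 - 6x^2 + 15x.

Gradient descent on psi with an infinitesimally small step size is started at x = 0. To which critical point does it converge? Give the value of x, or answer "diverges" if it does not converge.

-5

psi'(x) = -3(x - 1)(x + 5), so psi'(0) = 15.
Gradient descent moves in the -psi' direction, i.e. x is decreasing.
The nearest critical point in that direction is x = -5, where psi'' = 18 > 0 (a local minimum). The iterate converges there.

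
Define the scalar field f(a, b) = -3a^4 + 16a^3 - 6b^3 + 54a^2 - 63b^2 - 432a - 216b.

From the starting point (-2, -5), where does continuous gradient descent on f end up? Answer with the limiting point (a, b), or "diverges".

(3, -4)

f is separable, so gradient descent decouples: a follows -∂f/∂a, b follows -∂f/∂b.
∂f/∂a = -12(a - 4)(a - 3)(a + 3); at a=-2 this is -360, so a increases.
∂f/∂b = -18(b + 3)(b + 4); at b=-5 this is -36, so b increases.
a converges to its nearest critical value 3 (a local min of the a-part); b converges to -4. The iterate converges to (3, -4).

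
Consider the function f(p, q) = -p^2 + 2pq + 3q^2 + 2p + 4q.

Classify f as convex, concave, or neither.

neither

f is quadratic, so its Hessian is the constant matrix H = [[-2, 2], [2, 6]].
det(H) = -16, tr(H) = 4.
det(H) < 0, so H is indefinite: neither convex nor concave.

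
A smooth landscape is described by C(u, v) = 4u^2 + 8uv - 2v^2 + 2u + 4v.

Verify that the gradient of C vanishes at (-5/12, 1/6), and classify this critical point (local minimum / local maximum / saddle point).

∇C = (8u + 8v + 2, 8u - 4v + 4); substituting (-5/12, 1/6) gives ∇C = (0, 0), so (-5/12, 1/6) is indeed a critical point.
The Hessian of C is constant: H = [[8, 8], [8, -4]].
det(H) = 8·(-4) − 8² = -96.
Since det(H) < 0, H is indefinite and the critical point is a saddle point.

saddle point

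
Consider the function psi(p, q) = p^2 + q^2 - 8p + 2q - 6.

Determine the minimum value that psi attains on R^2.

-23

psi(p,q) separates as A(p) + B(q) − 6, so its minimum is min A + min B − 6.
A'(p) = 2p - 8 vanishes at p ∈ {4}; B'(q) = 2q + 2 vanishes at q ∈ {-1}.
Local minima of A (where A''>0): A(4)=-16. Local minima of B: B(-1)=-1.
So the global minimum of psi is A(4) + B(-1) − 6 = -16 − 1 − 6 = -23, attained at (4, -1).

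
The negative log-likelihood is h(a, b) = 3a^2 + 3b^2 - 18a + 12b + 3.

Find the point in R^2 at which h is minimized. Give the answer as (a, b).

h(a,b) separates as P(a) + Q(b) + 3, so its minimum is min P + min Q + 3.
P'(a) = 6a - 18 vanishes at a ∈ {3}; Q'(b) = 6b + 12 vanishes at b ∈ {-2}.
Local minima of P (where P''>0): P(3)=-27. Local minima of Q: Q(-2)=-12.
So the global minimum of h is P(3) + Q(-2) + 3 = -27 − 12 + 3 = -36, attained at (3, -2).

(3, -2)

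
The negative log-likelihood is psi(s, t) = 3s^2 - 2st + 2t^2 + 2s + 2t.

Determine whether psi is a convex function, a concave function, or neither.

psi is quadratic, so its Hessian is the constant matrix H = [[6, -2], [-2, 4]].
det(H) = 20, tr(H) = 10.
det(H) > 0 and tr(H) > 0, so H is positive definite everywhere: convex.

convex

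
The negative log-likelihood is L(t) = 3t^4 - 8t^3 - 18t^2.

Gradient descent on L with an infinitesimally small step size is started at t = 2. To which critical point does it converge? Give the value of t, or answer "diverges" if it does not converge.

3

L'(t) = 12t(t - 3)(t + 1), so L'(2) = -72.
Gradient descent moves in the -L' direction, i.e. t is increasing.
The nearest critical point in that direction is t = 3, where L'' = 144 > 0 (a local minimum). The iterate converges there.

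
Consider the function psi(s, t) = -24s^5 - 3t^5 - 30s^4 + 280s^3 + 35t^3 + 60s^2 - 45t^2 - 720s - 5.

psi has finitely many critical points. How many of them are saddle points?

8

psi separates as a function of s plus a function of t, so ∇psi=0 decouples.
∂psi/∂s = -120(s - 2)(s - 1)(s + 1)(s + 3) = 0 at s ∈ {-3, -1, 1, 2}; ∂psi/∂t = -15t(t - 2)(t - 1)(t + 3) = 0 at t ∈ {-3, 0, 1, 2}.
The Hessian is diagonal: diag(psi_ss, psi_tt). Second derivatives: psi_ss(-3)=4800, psi_ss(-1)=-1440, psi_ss(1)=960, psi_ss(2)=-1800; psi_tt(-3)=900, psi_tt(0)=-90, psi_tt(1)=60, psi_tt(2)=-150.
Saddle points occur where the two diagonal entries have opposite signs: (-3, 0), (-3, 2), (-1, -3), (-1, 1), (1, 0), (1, 2), (2, -3), (2, 1). Count: 8.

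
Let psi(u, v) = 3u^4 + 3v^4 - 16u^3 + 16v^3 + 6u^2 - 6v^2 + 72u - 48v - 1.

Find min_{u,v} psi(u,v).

psi(u,v) separates as P(u) + Q(v) − 1, so its minimum is min P + min Q − 1.
P'(u) = 12(u - 3)(u - 2)(u + 1) vanishes at u ∈ {-1, 2, 3}; Q'(v) = 12(v - 1)(v + 1)(v + 4) vanishes at v ∈ {-4, -1, 1}.
Local minima of P (where P''>0): P(-1)=-47, P(3)=81. Local minima of Q: Q(-4)=-160, Q(1)=-35.
So the global minimum of psi is P(-1) + Q(-4) − 1 = -47 − 160 − 1 = -208, attained at (-1, -4).

-208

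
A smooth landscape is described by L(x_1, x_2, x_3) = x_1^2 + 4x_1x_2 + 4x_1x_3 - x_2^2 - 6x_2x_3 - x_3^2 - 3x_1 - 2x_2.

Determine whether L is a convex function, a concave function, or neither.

neither

L is quadratic, so its Hessian is the constant matrix H = [[2, 4, 4], [4, -2, -6], [4, -6, -2]].
Leading principal minors: 2, -20, -192.
Neither pattern holds ⇒ H is indefinite ⇒ neither convex nor concave.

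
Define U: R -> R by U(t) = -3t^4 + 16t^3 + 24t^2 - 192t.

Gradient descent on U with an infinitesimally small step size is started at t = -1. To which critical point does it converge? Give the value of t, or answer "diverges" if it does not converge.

U'(t) = -12(t - 4)(t - 2)(t + 2), so U'(-1) = -180.
Gradient descent moves in the -U' direction, i.e. t is increasing.
The nearest critical point in that direction is t = 2, where U'' = 96 > 0 (a local minimum). The iterate converges there.

2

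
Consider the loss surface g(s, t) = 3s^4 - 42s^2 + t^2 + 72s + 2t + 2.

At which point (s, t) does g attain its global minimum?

(-3, -1)

g(s,t) separates as P(s) + Q(t) + 2, so its minimum is min P + min Q + 2.
P'(s) = 12(s - 2)(s - 1)(s + 3) vanishes at s ∈ {-3, 1, 2}; Q'(t) = 2(t + 1) vanishes at t ∈ {-1}.
Local minima of P (where P''>0): P(-3)=-351, P(2)=24. Local minima of Q: Q(-1)=-1.
So the global minimum of g is P(-3) + Q(-1) + 2 = -351 − 1 + 2 = -350, attained at (-3, -1).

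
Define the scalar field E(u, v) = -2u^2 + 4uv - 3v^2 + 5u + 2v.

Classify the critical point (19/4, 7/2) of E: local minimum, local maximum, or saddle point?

local maximum

The Hessian of E is constant: H = [[-4, 4], [4, -6]].
det(H) = (-4)·(-6) − 4² = 8.
det(H) > 0 and tr(H) = -10 < 0, so H is negative definite and the point is a local maximum.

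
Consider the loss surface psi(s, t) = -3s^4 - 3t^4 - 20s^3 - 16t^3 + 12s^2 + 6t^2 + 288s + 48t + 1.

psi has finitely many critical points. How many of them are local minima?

psi separates as a function of s plus a function of t, so ∇psi=0 decouples.
∂psi/∂s = -12(s - 2)(s + 3)(s + 4) = 0 at s ∈ {-4, -3, 2}; ∂psi/∂t = -12(t - 1)(t + 1)(t + 4) = 0 at t ∈ {-4, -1, 1}.
The Hessian is diagonal: diag(psi_ss, psi_tt). Second derivatives: psi_ss(-4)=-72, psi_ss(-3)=60, psi_ss(2)=-360; psi_tt(-4)=-180, psi_tt(-1)=72, psi_tt(1)=-120.
Local minima occur where both diagonal entries positive: (-3, -1). Count: 1.

1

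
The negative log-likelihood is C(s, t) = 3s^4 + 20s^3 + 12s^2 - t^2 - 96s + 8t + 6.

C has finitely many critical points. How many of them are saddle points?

2

C separates as a function of s plus a function of t, so ∇C=0 decouples.
∂C/∂s = 12(s - 1)(s + 2)(s + 4) = 0 at s ∈ {-4, -2, 1}; ∂C/∂t = -2(t - 4) = 0 at t ∈ {4}.
The Hessian is diagonal: diag(C_ss, C_tt). Second derivatives: C_ss(-4)=120, C_ss(-2)=-72, C_ss(1)=180; C_tt(4)=-2.
Saddle points occur where the two diagonal entries have opposite signs: (-4, 4), (1, 4). Count: 2.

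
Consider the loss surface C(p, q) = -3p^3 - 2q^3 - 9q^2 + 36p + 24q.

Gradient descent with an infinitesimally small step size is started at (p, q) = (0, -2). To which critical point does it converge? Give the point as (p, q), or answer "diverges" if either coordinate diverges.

(-2, -4)

C is separable, so gradient descent decouples: p follows -∂C/∂p, q follows -∂C/∂q.
∂C/∂p = -9(p - 2)(p + 2); at p=0 this is 36, so p decreases.
∂C/∂q = -6(q - 1)(q + 4); at q=-2 this is 36, so q decreases.
p converges to its nearest critical value -2 (a local min of the p-part); q converges to -4. The iterate converges to (-2, -4).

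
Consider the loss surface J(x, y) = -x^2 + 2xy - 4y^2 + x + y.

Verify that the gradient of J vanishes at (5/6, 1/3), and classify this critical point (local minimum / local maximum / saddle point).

∇J = (-2x + 2y + 1, 2x - 8y + 1); substituting (5/6, 1/3) gives ∇J = (0, 0), so (5/6, 1/3) is indeed a critical point.
The Hessian of J is constant: H = [[-2, 2], [2, -8]].
det(H) = (-2)·(-8) − 2² = 12.
det(H) > 0 and tr(H) = -10 < 0, so H is negative definite and the point is a local maximum.

local maximum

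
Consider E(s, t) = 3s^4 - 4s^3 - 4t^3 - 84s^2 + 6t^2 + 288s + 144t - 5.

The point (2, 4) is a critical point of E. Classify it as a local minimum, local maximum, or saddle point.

local maximum

The mixed partial ∂²E/∂s∂t is 0, so the Hessian at any point is diag(E_ss, E_tt) = diag(12(3s^2 - 2s - 14), 12(-2t + 1)).
At (2, 4): H = diag(-72, -84).
Both eigenvalues are negative, so H is negative definite: a local maximum.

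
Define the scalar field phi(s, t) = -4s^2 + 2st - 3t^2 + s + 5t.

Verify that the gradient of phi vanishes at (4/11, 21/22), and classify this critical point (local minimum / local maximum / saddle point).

local maximum

∇phi = (-8s + 2t + 1, 2s - 6t + 5); substituting (4/11, 21/22) gives ∇phi = (0, 0), so (4/11, 21/22) is indeed a critical point.
The Hessian of phi is constant: H = [[-8, 2], [2, -6]].
det(H) = (-8)·(-6) − 2² = 44.
det(H) > 0 and tr(H) = -14 < 0, so H is negative definite and the point is a local maximum.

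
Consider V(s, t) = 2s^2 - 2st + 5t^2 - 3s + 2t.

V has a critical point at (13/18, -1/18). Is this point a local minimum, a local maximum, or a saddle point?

The Hessian of V is constant: H = [[4, -2], [-2, 10]].
det(H) = 4·10 − (-2)² = 36.
det(H) > 0 and tr(H) = 14 > 0, so H is positive definite and the point is a local minimum.

local minimum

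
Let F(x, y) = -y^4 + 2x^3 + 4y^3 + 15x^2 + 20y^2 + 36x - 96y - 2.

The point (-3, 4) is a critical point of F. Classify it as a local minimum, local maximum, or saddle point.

local maximum

The mixed partial ∂²F/∂x∂y is 0, so the Hessian at any point is diag(F_xx, F_yy) = diag(6(2x + 5), 4(-3y^2 + 6y + 10)).
At (-3, 4): H = diag(-6, -56).
Both eigenvalues are negative, so H is negative definite: a local maximum.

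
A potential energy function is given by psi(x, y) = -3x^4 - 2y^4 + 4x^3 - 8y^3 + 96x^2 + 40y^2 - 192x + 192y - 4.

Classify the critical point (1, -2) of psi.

local minimum

The mixed partial ∂²psi/∂x∂y is 0, so the Hessian at any point is diag(psi_xx, psi_yy) = diag(12(-3x^2 + 2x + 16), 8(-3y^2 - 6y + 10)).
At (1, -2): H = diag(180, 80).
Both eigenvalues are positive, so H is positive definite: a local minimum.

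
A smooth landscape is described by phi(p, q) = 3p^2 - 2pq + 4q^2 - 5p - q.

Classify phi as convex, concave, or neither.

phi is quadratic, so its Hessian is the constant matrix H = [[6, -2], [-2, 8]].
det(H) = 44, tr(H) = 14.
det(H) > 0 and tr(H) > 0, so H is positive definite everywhere: convex.

convex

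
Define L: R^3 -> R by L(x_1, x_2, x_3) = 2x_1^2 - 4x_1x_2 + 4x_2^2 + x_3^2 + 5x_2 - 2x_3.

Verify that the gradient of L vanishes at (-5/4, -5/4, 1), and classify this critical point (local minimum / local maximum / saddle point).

local minimum

∇L = (4x_1 - 4x_2, -4x_1 + 8x_2 + 5, 2x_3 - 2); substituting (-5/4, -5/4, 1) gives ∇L = (0, 0, 0), so (-5/4, -5/4, 1) is indeed a critical point.
The Hessian is constant: H = [[4, -4, 0], [-4, 8, 0], [0, 0, 2]].
Leading principal minors: Δ₁ = 4, Δ₂ = 16, Δ₃ = 32.
All leading minors are positive, so H is positive definite: a local minimum.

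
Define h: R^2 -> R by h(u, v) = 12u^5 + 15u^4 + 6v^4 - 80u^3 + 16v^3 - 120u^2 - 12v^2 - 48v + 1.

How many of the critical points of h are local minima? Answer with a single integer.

4

h separates as a function of u plus a function of v, so ∇h=0 decouples.
∂h/∂u = 60u(u - 2)(u + 1)(u + 2) = 0 at u ∈ {-2, -1, 0, 2}; ∂h/∂v = 24(v - 1)(v + 1)(v + 2) = 0 at v ∈ {-2, -1, 1}.
The Hessian is diagonal: diag(h_uu, h_vv). Second derivatives: h_uu(-2)=-480, h_uu(-1)=180, h_uu(0)=-240, h_uu(2)=1440; h_vv(-2)=72, h_vv(-1)=-48, h_vv(1)=144.
Local minima occur where both diagonal entries positive: (-1, -2), (-1, 1), (2, -2), (2, 1). Count: 4.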